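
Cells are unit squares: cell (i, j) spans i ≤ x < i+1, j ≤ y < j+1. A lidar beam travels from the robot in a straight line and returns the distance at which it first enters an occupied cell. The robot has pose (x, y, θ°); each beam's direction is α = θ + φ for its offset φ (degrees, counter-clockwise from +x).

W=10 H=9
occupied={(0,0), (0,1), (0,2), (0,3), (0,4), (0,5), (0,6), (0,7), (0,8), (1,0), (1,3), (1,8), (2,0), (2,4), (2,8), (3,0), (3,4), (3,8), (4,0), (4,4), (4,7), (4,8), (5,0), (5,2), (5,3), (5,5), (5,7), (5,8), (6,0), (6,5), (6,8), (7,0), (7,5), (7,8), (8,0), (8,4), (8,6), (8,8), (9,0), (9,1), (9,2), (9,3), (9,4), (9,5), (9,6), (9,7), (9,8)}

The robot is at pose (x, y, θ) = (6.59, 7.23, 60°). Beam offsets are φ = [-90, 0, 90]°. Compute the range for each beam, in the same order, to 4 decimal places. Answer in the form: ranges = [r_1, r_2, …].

ranges = [1.6281, 0.8891, 0.6813]

beam 1: φ=-90°, α=330°
  d=(0.8660,-0.5000)  start (6,7)  tX=0.4734 tY=0.4600  stride 1/|dx|=1.1547 1/|dy|=2.0000
    cross y-line → (6,6), t=0.4600
    cross x-line → (7,6), t=0.4734
    cross x-line → (8,6), t=1.6281 (wall)
  → r_1 = 1.6281
beam 2: φ=0°, α=60°
  d=(0.5000,0.8660)  start (6,7)  tX=0.8200 tY=0.8891  stride 1/|dx|=2.0000 1/|dy|=1.1547
    cross x-line → (7,7), t=0.8200
    cross y-line → (7,8), t=0.8891 (wall)
  → r_2 = 0.8891
beam 3: φ=90°, α=150°
  d=(-0.8660,0.5000)  start (6,7)  tX=0.6813 tY=1.5400  stride 1/|dx|=1.1547 1/|dy|=2.0000
    cross x-line → (5,7), t=0.6813 (wall)
  → r_3 = 0.6813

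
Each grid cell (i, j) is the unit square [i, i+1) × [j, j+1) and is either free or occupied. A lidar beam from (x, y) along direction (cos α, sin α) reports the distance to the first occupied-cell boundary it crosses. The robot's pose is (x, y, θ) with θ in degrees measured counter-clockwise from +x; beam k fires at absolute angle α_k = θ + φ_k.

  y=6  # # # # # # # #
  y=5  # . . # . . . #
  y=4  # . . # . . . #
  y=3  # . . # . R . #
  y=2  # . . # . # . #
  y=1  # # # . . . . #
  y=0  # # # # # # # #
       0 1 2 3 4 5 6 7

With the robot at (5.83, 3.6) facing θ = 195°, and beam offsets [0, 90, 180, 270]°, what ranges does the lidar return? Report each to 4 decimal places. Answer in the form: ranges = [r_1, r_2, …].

beam 1: φ=0°, α=195°
  dir = (cos 195°, sin 195°) = (-0.9659, -0.2588); from cell (5,3)
  next x-line at t=0.8593, next y-line at t=2.3182; Δt_x=1.0353, Δt_y=3.8637
    x: enter (4,3) at t=0.8593
    x: enter (3,3) at t=1.8946 ← occupied
  → r_1 = 1.8946
beam 2: φ=90°, α=285°
  dir = (cos 285°, sin 285°) = (0.2588, -0.9659); from cell (5,3)
  next x-line at t=0.6568, next y-line at t=0.6212; Δt_x=3.8637, Δt_y=1.0353
    y: enter (5,2) at t=0.6212 ← occupied
  → r_2 = 0.6212
beam 3: φ=180°, α=15°
  dir = (cos 15°, sin 15°) = (0.9659, 0.2588); from cell (5,3)
  next x-line at t=0.1760, next y-line at t=1.5455; Δt_x=1.0353, Δt_y=3.8637
    x: enter (6,3) at t=0.1760
    x: enter (7,3) at t=1.2113 ← occupied
  → r_3 = 1.2113
beam 4: φ=270°, α=105°
  dir = (cos 105°, sin 105°) = (-0.2588, 0.9659); from cell (5,3)
  next x-line at t=3.2069, next y-line at t=0.4141; Δt_x=3.8637, Δt_y=1.0353
    y: enter (5,4) at t=0.4141
    y: enter (5,5) at t=1.4494
    y: enter (5,6) at t=2.4847 ← occupied
  → r_4 = 2.4847

ranges = [1.8946, 0.6212, 1.2113, 2.4847]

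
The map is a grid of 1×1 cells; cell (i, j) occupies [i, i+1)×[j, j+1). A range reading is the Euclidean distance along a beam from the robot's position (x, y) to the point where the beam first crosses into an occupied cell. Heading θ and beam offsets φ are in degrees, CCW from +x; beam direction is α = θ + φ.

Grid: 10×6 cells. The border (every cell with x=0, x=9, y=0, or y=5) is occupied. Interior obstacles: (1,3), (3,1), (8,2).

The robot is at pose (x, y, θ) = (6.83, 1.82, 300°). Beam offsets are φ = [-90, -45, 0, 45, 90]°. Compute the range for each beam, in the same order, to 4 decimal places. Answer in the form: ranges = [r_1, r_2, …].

beam 1: φ=-90°, α=210°
  dir = (cos 210°, sin 210°) = (-0.8660, -0.5000); from cell (6,1)
  next x-line at t=0.9584, next y-line at t=1.6400; Δt_x=1.1547, Δt_y=2.0000
    x: enter (5,1) at t=0.9584
    y: enter (5,0) at t=1.6400 ← occupied
  → r_1 = 1.6400
beam 2: φ=-45°, α=255°
  dir = (cos 255°, sin 255°) = (-0.2588, -0.9659); from cell (6,1)
  next x-line at t=3.2069, next y-line at t=0.8489; Δt_x=3.8637, Δt_y=1.0353
    y: enter (6,0) at t=0.8489 ← occupied
  → r_2 = 0.8489
beam 3: φ=0°, α=300°
  dir = (cos 300°, sin 300°) = (0.5000, -0.8660); from cell (6,1)
  next x-line at t=0.3400, next y-line at t=0.9469; Δt_x=2.0000, Δt_y=1.1547
    x: enter (7,1) at t=0.3400
    y: enter (7,0) at t=0.9469 ← occupied
  → r_3 = 0.9469
beam 4: φ=45°, α=345°
  dir = (cos 345°, sin 345°) = (0.9659, -0.2588); from cell (6,1)
  next x-line at t=0.1760, next y-line at t=3.1682; Δt_x=1.0353, Δt_y=3.8637
    x: enter (7,1) at t=0.1760
    x: enter (8,1) at t=1.2113
    x: enter (9,1) at t=2.2465 ← occupied
  → r_4 = 2.2465
beam 5: φ=90°, α=30°
  dir = (cos 30°, sin 30°) = (0.8660, 0.5000); from cell (6,1)
  next x-line at t=0.1963, next y-line at t=0.3600; Δt_x=1.1547, Δt_y=2.0000
    x: enter (7,1) at t=0.1963
    y: enter (7,2) at t=0.3600
    x: enter (8,2) at t=1.3510 ← occupied
  → r_5 = 1.3510

ranges = [1.6400, 0.8489, 0.9469, 2.2465, 1.3510]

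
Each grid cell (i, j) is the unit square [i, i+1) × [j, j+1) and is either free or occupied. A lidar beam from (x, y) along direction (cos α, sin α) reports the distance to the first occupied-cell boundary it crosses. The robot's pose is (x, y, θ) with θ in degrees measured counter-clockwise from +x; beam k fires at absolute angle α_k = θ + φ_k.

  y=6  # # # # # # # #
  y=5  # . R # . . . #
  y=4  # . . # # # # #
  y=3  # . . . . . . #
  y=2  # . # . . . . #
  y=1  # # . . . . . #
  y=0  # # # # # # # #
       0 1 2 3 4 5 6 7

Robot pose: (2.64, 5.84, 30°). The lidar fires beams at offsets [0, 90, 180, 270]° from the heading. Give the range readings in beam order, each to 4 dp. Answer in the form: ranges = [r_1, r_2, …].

ranges = [0.3200, 0.1848, 1.8937, 0.7200]

beam 1: φ=0°, α=30°
  cosα=0.8660 sinα=0.5000 | (2,5) | tMaxX 0.4157 tMaxY 0.3200 | tΔX 1.1547 tΔY 2.0000
    t=0.3200 [y] (2,6) — stop
  → r_1 = 0.3200
beam 2: φ=90°, α=120°
  cosα=-0.5000 sinα=0.8660 | (2,5) | tMaxX 1.2800 tMaxY 0.1848 | tΔX 2.0000 tΔY 1.1547
    t=0.1848 [y] (2,6) — stop
  → r_2 = 0.1848
beam 3: φ=180°, α=210°
  cosα=-0.8660 sinα=-0.5000 | (2,5) | tMaxX 0.7390 tMaxY 1.6800 | tΔX 1.1547 tΔY 2.0000
    t=0.7390 [x] (1,5)
    t=1.6800 [y] (1,4)
    t=1.8937 [x] (0,4) — stop
  → r_3 = 1.8937
beam 4: φ=270°, α=300°
  cosα=0.5000 sinα=-0.8660 | (2,5) | tMaxX 0.7200 tMaxY 0.9699 | tΔX 2.0000 tΔY 1.1547
    t=0.7200 [x] (3,5) — stop
  → r_4 = 0.7200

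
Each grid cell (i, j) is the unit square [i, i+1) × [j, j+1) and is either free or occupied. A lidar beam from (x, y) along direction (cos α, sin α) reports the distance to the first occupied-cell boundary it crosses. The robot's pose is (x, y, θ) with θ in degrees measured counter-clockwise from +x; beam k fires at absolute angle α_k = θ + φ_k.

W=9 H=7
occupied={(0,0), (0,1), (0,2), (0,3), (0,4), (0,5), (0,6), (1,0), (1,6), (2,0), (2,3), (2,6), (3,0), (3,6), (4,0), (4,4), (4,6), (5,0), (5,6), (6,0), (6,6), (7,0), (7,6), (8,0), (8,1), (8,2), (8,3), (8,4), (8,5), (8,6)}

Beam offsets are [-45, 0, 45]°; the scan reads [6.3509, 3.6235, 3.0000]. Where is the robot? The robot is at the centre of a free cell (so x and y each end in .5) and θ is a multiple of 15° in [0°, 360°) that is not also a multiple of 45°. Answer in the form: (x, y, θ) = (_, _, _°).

(x, y, θ) = (6.5, 4.5, 255°)

The pose lattice has 33·16 = 528 candidates. Test each by forward raycasting.
  (3.5, 1.5, 195°): beam 1 = 2.8868 ≠ 6.3509 ✗
  (5.5, 5.5, 330°): beam 1 = 4.6587 ≠ 6.3509 ✗
  (7.5, 5.5, 60°): beam 1 = 0.5176 ≠ 6.3509 ✗
  …
  (6.5, 4.5, 255°): r_1=6.3509, r_2=3.6235, r_3=3.0000 — all match ✓
No second candidate reproduces the full scan.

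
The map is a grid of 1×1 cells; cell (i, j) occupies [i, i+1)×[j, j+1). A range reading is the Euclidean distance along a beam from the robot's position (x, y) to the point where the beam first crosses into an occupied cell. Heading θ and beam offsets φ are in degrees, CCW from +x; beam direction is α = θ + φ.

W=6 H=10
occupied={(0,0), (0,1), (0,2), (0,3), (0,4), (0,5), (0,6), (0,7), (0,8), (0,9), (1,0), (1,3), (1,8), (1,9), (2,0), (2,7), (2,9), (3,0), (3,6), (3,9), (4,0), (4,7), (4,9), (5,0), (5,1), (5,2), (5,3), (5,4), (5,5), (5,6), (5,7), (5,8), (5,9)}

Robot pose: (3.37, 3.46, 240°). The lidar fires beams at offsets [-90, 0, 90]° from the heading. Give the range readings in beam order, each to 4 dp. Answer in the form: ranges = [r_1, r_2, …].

ranges = [2.7366, 2.8406, 1.8822]

beam 1: φ=-90°, α=150°
  direction (-0.8660, 0.5000); cell (3,3); t to first gridline: x 0.4272, y 1.0800 (then +1.1547 / +2.0000)
    (2,3) via x @ 0.4272
    (2,4) via y @ 1.0800
    (1,4) via x @ 1.5819
    (0,4) via x @ 2.7366  # hit
  → r_1 = 2.7366
beam 2: φ=0°, α=240°
  direction (-0.5000, -0.8660); cell (3,3); t to first gridline: x 0.7400, y 0.5312 (then +2.0000 / +1.1547)
    (3,2) via y @ 0.5312
    (2,2) via x @ 0.7400
    (2,1) via y @ 1.6859
    (1,1) via x @ 2.7400
    (1,0) via y @ 2.8406  # hit
  → r_2 = 2.8406
beam 3: φ=90°, α=330°
  direction (0.8660, -0.5000); cell (3,3); t to first gridline: x 0.7275, y 0.9200 (then +1.1547 / +2.0000)
    (4,3) via x @ 0.7275
    (4,2) via y @ 0.9200
    (5,2) via x @ 1.8822  # hit
  → r_3 = 1.8822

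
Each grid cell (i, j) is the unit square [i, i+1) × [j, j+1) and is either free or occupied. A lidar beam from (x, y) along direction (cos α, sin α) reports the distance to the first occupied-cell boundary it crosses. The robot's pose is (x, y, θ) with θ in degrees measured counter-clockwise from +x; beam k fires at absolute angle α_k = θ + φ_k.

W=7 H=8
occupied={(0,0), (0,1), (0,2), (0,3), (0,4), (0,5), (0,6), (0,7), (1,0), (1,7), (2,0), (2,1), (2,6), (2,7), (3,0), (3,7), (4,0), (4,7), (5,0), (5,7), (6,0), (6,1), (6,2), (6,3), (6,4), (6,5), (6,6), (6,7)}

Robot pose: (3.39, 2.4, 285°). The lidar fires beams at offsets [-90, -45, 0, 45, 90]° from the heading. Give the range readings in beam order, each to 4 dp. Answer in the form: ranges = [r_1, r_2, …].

beam 1: φ=-90°, α=195°
  d=(-0.9659,-0.2588)  start (3,2)  tX=0.4038 tY=1.5455  stride 1/|dx|=1.0353 1/|dy|=3.8637
    cross x-line → (2,2), t=0.4038
    cross x-line → (1,2), t=1.4390
    cross y-line → (1,1), t=1.5455
    cross x-line → (0,1), t=2.4743 (wall)
  → r_1 = 2.4743
beam 2: φ=-45°, α=240°
  d=(-0.5000,-0.8660)  start (3,2)  tX=0.7800 tY=0.4619  stride 1/|dx|=2.0000 1/|dy|=1.1547
    cross y-line → (3,1), t=0.4619
    cross x-line → (2,1), t=0.7800 (wall)
  → r_2 = 0.7800
beam 3: φ=0°, α=285°
  d=(0.2588,-0.9659)  start (3,2)  tX=2.3569 tY=0.4141  stride 1/|dx|=3.8637 1/|dy|=1.0353
    cross y-line → (3,1), t=0.4141
    cross y-line → (3,0), t=1.4494 (wall)
  → r_3 = 1.4494
beam 4: φ=45°, α=330°
  d=(0.8660,-0.5000)  start (3,2)  tX=0.7044 tY=0.8000  stride 1/|dx|=1.1547 1/|dy|=2.0000
    cross x-line → (4,2), t=0.7044
    cross y-line → (4,1), t=0.8000
    cross x-line → (5,1), t=1.8591
    cross y-line → (5,0), t=2.8000 (wall)
  → r_4 = 2.8000
beam 5: φ=90°, α=15°
  d=(0.9659,0.2588)  start (3,2)  tX=0.6315 tY=2.3182  stride 1/|dx|=1.0353 1/|dy|=3.8637
    cross x-line → (4,2), t=0.6315
    cross x-line → (5,2), t=1.6668
    cross y-line → (5,3), t=2.3182
    cross x-line → (6,3), t=2.7021 (wall)
  → r_5 = 2.7021

ranges = [2.4743, 0.7800, 1.4494, 2.8000, 2.7021]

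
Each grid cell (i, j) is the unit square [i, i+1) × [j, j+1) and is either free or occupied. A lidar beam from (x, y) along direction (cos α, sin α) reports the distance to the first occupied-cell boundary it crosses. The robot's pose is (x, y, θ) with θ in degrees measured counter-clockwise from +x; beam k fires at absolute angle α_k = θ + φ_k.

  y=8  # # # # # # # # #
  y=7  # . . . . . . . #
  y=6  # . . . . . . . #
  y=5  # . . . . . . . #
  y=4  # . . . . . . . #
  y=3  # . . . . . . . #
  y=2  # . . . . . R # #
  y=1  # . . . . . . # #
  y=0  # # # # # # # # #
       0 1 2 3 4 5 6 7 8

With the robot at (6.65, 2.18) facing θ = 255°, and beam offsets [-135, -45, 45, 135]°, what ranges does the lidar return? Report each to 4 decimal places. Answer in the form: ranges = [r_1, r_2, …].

ranges = [6.7204, 2.3600, 0.7000, 0.4041]

beam 1: φ=-135°, α=120°
  dir = (cos 120°, sin 120°) = (-0.5000, 0.8660); from cell (6,2)
  next x-line at t=1.3000, next y-line at t=0.9469; Δt_x=2.0000, Δt_y=1.1547
    y: enter (6,3) at t=0.9469
    x: enter (5,3) at t=1.3000
    y: enter (5,4) at t=2.1016
    y: enter (5,5) at t=3.2563
    x: enter (4,5) at t=3.3000
    y: enter (4,6) at t=4.4110
    x: enter (3,6) at t=5.3000
    y: enter (3,7) at t=5.5657
    y: enter (3,8) at t=6.7204 ← occupied
  → r_1 = 6.7204
beam 2: φ=-45°, α=210°
  dir = (cos 210°, sin 210°) = (-0.8660, -0.5000); from cell (6,2)
  next x-line at t=0.7506, next y-line at t=0.3600; Δt_x=1.1547, Δt_y=2.0000
    y: enter (6,1) at t=0.3600
    x: enter (5,1) at t=0.7506
    x: enter (4,1) at t=1.9053
    y: enter (4,0) at t=2.3600 ← occupied
  → r_2 = 2.3600
beam 3: φ=45°, α=300°
  dir = (cos 300°, sin 300°) = (0.5000, -0.8660); from cell (6,2)
  next x-line at t=0.7000, next y-line at t=0.2078; Δt_x=2.0000, Δt_y=1.1547
    y: enter (6,1) at t=0.2078
    x: enter (7,1) at t=0.7000 ← occupied
  → r_3 = 0.7000
beam 4: φ=135°, α=30°
  dir = (cos 30°, sin 30°) = (0.8660, 0.5000); from cell (6,2)
  next x-line at t=0.4041, next y-line at t=1.6400; Δt_x=1.1547, Δt_y=2.0000
    x: enter (7,2) at t=0.4041 ← occupied
  → r_4 = 0.4041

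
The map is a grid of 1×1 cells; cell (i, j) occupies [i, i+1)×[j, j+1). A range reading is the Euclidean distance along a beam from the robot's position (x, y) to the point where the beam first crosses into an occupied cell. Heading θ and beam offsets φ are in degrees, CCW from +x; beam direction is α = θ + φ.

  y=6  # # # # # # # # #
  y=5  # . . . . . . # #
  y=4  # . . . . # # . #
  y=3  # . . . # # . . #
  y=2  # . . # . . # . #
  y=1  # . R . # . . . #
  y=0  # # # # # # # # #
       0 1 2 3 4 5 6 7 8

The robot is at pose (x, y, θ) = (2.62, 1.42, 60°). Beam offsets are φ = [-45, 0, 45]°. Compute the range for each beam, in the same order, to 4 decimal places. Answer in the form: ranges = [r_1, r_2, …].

beam 1: φ=-45°, α=15°
  cosα=0.9659 sinα=0.2588 | (2,1) | tMaxX 0.3934 tMaxY 2.2409 | tΔX 1.0353 tΔY 3.8637
    t=0.3934 [x] (3,1)
    t=1.4287 [x] (4,1) — stop
  → r_1 = 1.4287
beam 2: φ=0°, α=60°
  cosα=0.5000 sinα=0.8660 | (2,1) | tMaxX 0.7600 tMaxY 0.6697 | tΔX 2.0000 tΔY 1.1547
    t=0.6697 [y] (2,2)
    t=0.7600 [x] (3,2) — stop
  → r_2 = 0.7600
beam 3: φ=45°, α=105°
  cosα=-0.2588 sinα=0.9659 | (2,1) | tMaxX 2.3955 tMaxY 0.6005 | tΔX 3.8637 tΔY 1.0353
    t=0.6005 [y] (2,2)
    t=1.6357 [y] (2,3)
    t=2.3955 [x] (1,3)
    t=2.6710 [y] (1,4)
    t=3.7063 [y] (1,5)
    t=4.7416 [y] (1,6) — stop
  → r_3 = 4.7416

ranges = [1.4287, 0.7600, 4.7416]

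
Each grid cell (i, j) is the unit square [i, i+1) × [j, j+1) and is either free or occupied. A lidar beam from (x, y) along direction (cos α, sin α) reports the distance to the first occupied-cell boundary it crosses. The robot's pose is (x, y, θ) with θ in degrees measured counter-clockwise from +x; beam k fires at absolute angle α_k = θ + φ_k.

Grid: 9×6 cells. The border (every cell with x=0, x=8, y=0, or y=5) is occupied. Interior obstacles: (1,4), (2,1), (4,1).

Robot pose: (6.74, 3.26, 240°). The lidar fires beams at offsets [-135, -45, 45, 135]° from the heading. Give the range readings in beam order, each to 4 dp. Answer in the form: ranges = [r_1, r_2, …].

ranges = [1.8014, 4.8683, 2.3397, 1.3044]

beam 1: φ=-135°, α=105°
  cosα=-0.2588 sinα=0.9659 | (6,3) | tMaxX 2.8591 tMaxY 0.7661 | tΔX 3.8637 tΔY 1.0353
    t=0.7661 [y] (6,4)
    t=1.8014 [y] (6,5) — stop
  → r_1 = 1.8014
beam 2: φ=-45°, α=195°
  cosα=-0.9659 sinα=-0.2588 | (6,3) | tMaxX 0.7661 tMaxY 1.0046 | tΔX 1.0353 tΔY 3.8637
    t=0.7661 [x] (5,3)
    t=1.0046 [y] (5,2)
    t=1.8014 [x] (4,2)
    t=2.8367 [x] (3,2)
    t=3.8719 [x] (2,2)
    t=4.8683 [y] (2,1) — stop
  → r_2 = 4.8683
beam 3: φ=45°, α=285°
  cosα=0.2588 sinα=-0.9659 | (6,3) | tMaxX 1.0046 tMaxY 0.2692 | tΔX 3.8637 tΔY 1.0353
    t=0.2692 [y] (6,2)
    t=1.0046 [x] (7,2)
    t=1.3044 [y] (7,1)
    t=2.3397 [y] (7,0) — stop
  → r_3 = 2.3397
beam 4: φ=135°, α=15°
  cosα=0.9659 sinα=0.2588 | (6,3) | tMaxX 0.2692 tMaxY 2.8591 | tΔX 1.0353 tΔY 3.8637
    t=0.2692 [x] (7,3)
    t=1.3044 [x] (8,3) — stop
  → r_4 = 1.3044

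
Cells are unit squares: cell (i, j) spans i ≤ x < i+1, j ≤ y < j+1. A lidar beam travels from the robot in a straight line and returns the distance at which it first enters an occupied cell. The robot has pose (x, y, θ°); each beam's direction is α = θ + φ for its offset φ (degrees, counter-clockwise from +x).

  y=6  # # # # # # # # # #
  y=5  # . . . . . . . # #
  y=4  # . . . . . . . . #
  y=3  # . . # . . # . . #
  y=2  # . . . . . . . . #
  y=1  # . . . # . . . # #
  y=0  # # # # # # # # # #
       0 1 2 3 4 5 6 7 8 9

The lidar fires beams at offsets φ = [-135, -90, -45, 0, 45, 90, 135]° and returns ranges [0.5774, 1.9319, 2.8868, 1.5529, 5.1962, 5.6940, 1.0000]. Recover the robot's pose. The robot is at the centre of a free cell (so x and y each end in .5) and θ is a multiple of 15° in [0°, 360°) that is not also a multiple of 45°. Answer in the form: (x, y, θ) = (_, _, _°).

Enumerate (i+0.5, j+0.5, θ) over the 35 free cells and 16 admissible headings. For each, cast all 7 beams and compare to the given ranges.
  (7.5, 5.5, 15°): beam 1 = 1.7321 ≠ 0.5774 ✗
  (4.5, 2.5, 15°): beam 2 = 0.5176 ≠ 1.9319 ✗
  (2.5, 1.5, 165°): beam 1 = 4.0415 ≠ 0.5774 ✗
  (2.5, 2.5, 150°): beam 1 = 3.6235 ≠ 0.5774 ✗
  (5.5, 4.5, 210°): beam 1 = 1.5529 ≠ 0.5774 ✗
  …
  (3.5, 5.5, 255°): r_1=0.5774, r_2=1.9319, r_3=2.8868, r_4=1.5529, r_5=5.1962, r_6=5.6940, r_7=1.0000 — all match ✓
No second candidate reproduces the full scan.

(x, y, θ) = (3.5, 5.5, 255°)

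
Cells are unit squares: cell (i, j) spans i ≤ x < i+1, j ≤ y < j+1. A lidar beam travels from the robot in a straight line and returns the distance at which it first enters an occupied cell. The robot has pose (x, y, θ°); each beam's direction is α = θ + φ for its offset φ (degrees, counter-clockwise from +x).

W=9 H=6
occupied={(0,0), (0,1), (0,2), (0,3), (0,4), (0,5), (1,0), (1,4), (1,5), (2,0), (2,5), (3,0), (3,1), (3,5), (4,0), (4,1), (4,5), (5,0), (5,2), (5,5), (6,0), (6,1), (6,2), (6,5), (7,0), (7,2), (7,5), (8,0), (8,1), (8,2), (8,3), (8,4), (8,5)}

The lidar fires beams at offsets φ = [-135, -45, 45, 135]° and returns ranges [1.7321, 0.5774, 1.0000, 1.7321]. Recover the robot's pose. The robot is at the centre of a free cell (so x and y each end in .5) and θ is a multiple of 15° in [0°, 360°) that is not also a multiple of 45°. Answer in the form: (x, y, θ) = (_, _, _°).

The pose lattice has 21·16 = 336 candidates. Test each by forward raycasting.
  (4.5, 3.5, 300°): beam 1 = 2.5882 ≠ 1.7321 ✗
  (4.5, 4.5, 60°): beam 1 = 1.9319 ≠ 1.7321 ✗
  (4.5, 2.5, 105°): beam 1 = 0.5774 ≠ 1.7321 ✗
  (7.5, 3.5, 345°): beam 1 = 1.0000 ≠ 1.7321 ✗
  (3.5, 2.5, 120°): beam 1 = 1.5529 ≠ 1.7321 ✗
  …
  (6.5, 4.5, 105°): r_1=1.7321, r_2=0.5774, r_3=1.0000, r_4=1.7321 — all match ✓
Unique over the lattice → pose = (6.5, 4.5, 105°).

(x, y, θ) = (6.5, 4.5, 105°)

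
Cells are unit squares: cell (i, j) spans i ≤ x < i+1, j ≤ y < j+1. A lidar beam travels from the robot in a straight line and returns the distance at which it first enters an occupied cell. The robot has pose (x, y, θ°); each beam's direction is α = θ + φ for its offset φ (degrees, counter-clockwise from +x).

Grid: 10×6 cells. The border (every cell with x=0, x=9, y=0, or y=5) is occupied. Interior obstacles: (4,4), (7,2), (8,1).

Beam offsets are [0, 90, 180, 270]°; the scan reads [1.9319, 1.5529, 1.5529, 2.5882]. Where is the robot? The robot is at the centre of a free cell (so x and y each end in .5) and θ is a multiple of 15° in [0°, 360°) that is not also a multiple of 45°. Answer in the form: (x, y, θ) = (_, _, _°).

Candidates: 29 free-cell centres × 16 headings = 464 poses. Raycast each; keep the one whose scan matches to 4 dp.
  (6.5, 3.5, 120°): beam 1 = 1.7321 ≠ 1.9319 ✗
  (4.5, 2.5, 60°): beam 1 = 2.8868 ≠ 1.9319 ✗
  (3.5, 4.5, 120°): beam 1 = 0.5774 ≠ 1.9319 ✗
  (5.5, 4.5, 240°): beam 1 = 4.0415 ≠ 1.9319 ✗
  (5.5, 3.5, 15°): beam 1 = 3.6235 ≠ 1.9319 ✗
  …
  (2.5, 3.5, 15°): r_1=1.9319, r_2=1.5529, r_3=1.5529, r_4=2.5882 — all match ✓
Unique over the lattice → pose = (2.5, 3.5, 15°).

(x, y, θ) = (2.5, 3.5, 15°)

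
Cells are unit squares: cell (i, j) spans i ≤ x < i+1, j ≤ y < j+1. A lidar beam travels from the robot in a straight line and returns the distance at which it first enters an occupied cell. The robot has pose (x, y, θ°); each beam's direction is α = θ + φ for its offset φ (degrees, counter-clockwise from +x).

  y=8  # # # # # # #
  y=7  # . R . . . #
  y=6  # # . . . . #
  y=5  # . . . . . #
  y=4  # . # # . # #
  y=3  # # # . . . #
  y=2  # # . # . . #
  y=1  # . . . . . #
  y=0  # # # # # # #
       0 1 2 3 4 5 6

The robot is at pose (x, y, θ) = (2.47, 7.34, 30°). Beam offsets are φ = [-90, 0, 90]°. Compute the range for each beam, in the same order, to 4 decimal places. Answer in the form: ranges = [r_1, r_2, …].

ranges = [2.7020, 1.3200, 0.7621]

beam 1: φ=-90°, α=300°
  dir = (cos 300°, sin 300°) = (0.5000, -0.8660); from cell (2,7)
  next x-line at t=1.0600, next y-line at t=0.3926; Δt_x=2.0000, Δt_y=1.1547
    y: enter (2,6) at t=0.3926
    x: enter (3,6) at t=1.0600
    y: enter (3,5) at t=1.5473
    y: enter (3,4) at t=2.7020 ← occupied
  → r_1 = 2.7020
beam 2: φ=0°, α=30°
  dir = (cos 30°, sin 30°) = (0.8660, 0.5000); from cell (2,7)
  next x-line at t=0.6120, next y-line at t=1.3200; Δt_x=1.1547, Δt_y=2.0000
    x: enter (3,7) at t=0.6120
    y: enter (3,8) at t=1.3200 ← occupied
  → r_2 = 1.3200
beam 3: φ=90°, α=120°
  dir = (cos 120°, sin 120°) = (-0.5000, 0.8660); from cell (2,7)
  next x-line at t=0.9400, next y-line at t=0.7621; Δt_x=2.0000, Δt_y=1.1547
    y: enter (2,8) at t=0.7621 ← occupied
  → r_3 = 0.7621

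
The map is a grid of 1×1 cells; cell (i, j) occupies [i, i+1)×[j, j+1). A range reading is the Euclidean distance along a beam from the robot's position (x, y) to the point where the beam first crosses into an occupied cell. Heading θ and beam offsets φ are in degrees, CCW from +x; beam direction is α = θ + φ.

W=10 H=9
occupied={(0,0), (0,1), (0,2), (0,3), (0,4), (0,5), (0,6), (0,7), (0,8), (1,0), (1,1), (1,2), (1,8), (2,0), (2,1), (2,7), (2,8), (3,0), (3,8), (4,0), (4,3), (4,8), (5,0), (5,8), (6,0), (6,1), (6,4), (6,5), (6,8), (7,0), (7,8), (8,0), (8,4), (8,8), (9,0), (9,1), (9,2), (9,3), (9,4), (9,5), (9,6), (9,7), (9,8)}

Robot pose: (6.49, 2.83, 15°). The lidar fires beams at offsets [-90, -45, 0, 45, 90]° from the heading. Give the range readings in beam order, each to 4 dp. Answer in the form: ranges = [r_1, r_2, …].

ranges = [0.8593, 2.8983, 2.5985, 5.0200, 1.2113]

beam 1: φ=-90°, α=285°
  cosα=0.2588 sinα=-0.9659 | (6,2) | tMaxX 1.9705 tMaxY 0.8593 | tΔX 3.8637 tΔY 1.0353
    t=0.8593 [y] (6,1) — stop
  → r_1 = 0.8593
beam 2: φ=-45°, α=330°
  cosα=0.8660 sinα=-0.5000 | (6,2) | tMaxX 0.5889 tMaxY 1.6600 | tΔX 1.1547 tΔY 2.0000
    t=0.5889 [x] (7,2)
    t=1.6600 [y] (7,1)
    t=1.7436 [x] (8,1)
    t=2.8983 [x] (9,1) — stop
  → r_2 = 2.8983
beam 3: φ=0°, α=15°
  cosα=0.9659 sinα=0.2588 | (6,2) | tMaxX 0.5280 tMaxY 0.6568 | tΔX 1.0353 tΔY 3.8637
    t=0.5280 [x] (7,2)
    t=0.6568 [y] (7,3)
    t=1.5633 [x] (8,3)
    t=2.5985 [x] (9,3) — stop
  → r_3 = 2.5985
beam 4: φ=45°, α=60°
  cosα=0.5000 sinα=0.8660 | (6,2) | tMaxX 1.0200 tMaxY 0.1963 | tΔX 2.0000 tΔY 1.1547
    t=0.1963 [y] (6,3)
    t=1.0200 [x] (7,3)
    t=1.3510 [y] (7,4)
    t=2.5057 [y] (7,5)
    t=3.0200 [x] (8,5)
    t=3.6604 [y] (8,6)
    t=4.8151 [y] (8,7)
    t=5.0200 [x] (9,7) — stop
  → r_4 = 5.0200
beam 5: φ=90°, α=105°
  cosα=-0.2588 sinα=0.9659 | (6,2) | tMaxX 1.8932 tMaxY 0.1760 | tΔX 3.8637 tΔY 1.0353
    t=0.1760 [y] (6,3)
    t=1.2113 [y] (6,4) — stop
  → r_5 = 1.2113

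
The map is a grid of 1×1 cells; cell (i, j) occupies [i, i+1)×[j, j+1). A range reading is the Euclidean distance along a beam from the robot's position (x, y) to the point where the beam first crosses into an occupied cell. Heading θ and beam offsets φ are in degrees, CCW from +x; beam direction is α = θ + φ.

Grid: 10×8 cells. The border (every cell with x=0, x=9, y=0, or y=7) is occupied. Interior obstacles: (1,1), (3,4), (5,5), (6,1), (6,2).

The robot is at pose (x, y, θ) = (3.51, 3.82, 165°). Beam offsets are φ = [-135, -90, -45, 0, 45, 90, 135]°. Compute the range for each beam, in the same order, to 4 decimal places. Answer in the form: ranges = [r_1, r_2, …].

ranges = [0.3600, 0.1863, 0.2078, 2.5985, 2.8983, 2.9195, 3.2563]

beam 1: φ=-135°, α=30°
  direction (0.8660, 0.5000); cell (3,3); t to first gridline: x 0.5658, y 0.3600 (then +1.1547 / +2.0000)
    (3,4) via y @ 0.3600  # hit
  → r_1 = 0.3600
beam 2: φ=-90°, α=75°
  direction (0.2588, 0.9659); cell (3,3); t to first gridline: x 1.8932, y 0.1863 (then +3.8637 / +1.0353)
    (3,4) via y @ 0.1863  # hit
  → r_2 = 0.1863
beam 3: φ=-45°, α=120°
  direction (-0.5000, 0.8660); cell (3,3); t to first gridline: x 1.0200, y 0.2078 (then +2.0000 / +1.1547)
    (3,4) via y @ 0.2078  # hit
  → r_3 = 0.2078
beam 4: φ=0°, α=165°
  direction (-0.9659, 0.2588); cell (3,3); t to first gridline: x 0.5280, y 0.6955 (then +1.0353 / +3.8637)
    (2,3) via x @ 0.5280
    (2,4) via y @ 0.6955
    (1,4) via x @ 1.5633
    (0,4) via x @ 2.5985  # hit
  → r_4 = 2.5985
beam 5: φ=45°, α=210°
  direction (-0.8660, -0.5000); cell (3,3); t to first gridline: x 0.5889, y 1.6400 (then +1.1547 / +2.0000)
    (2,3) via x @ 0.5889
    (2,2) via y @ 1.6400
    (1,2) via x @ 1.7436
    (0,2) via x @ 2.8983  # hit
  → r_5 = 2.8983
beam 6: φ=90°, α=255°
  direction (-0.2588, -0.9659); cell (3,3); t to first gridline: x 1.9705, y 0.8489 (then +3.8637 / +1.0353)
    (3,2) via y @ 0.8489
    (3,1) via y @ 1.8842
    (2,1) via x @ 1.9705
    (2,0) via y @ 2.9195  # hit
  → r_6 = 2.9195
beam 7: φ=135°, α=300°
  direction (0.5000, -0.8660); cell (3,3); t to first gridline: x 0.9800, y 0.9469 (then +2.0000 / +1.1547)
    (3,2) via y @ 0.9469
    (4,2) via x @ 0.9800
    (4,1) via y @ 2.1016
    (5,1) via x @ 2.9800
    (5,0) via y @ 3.2563  # hit
  → r_7 = 3.2563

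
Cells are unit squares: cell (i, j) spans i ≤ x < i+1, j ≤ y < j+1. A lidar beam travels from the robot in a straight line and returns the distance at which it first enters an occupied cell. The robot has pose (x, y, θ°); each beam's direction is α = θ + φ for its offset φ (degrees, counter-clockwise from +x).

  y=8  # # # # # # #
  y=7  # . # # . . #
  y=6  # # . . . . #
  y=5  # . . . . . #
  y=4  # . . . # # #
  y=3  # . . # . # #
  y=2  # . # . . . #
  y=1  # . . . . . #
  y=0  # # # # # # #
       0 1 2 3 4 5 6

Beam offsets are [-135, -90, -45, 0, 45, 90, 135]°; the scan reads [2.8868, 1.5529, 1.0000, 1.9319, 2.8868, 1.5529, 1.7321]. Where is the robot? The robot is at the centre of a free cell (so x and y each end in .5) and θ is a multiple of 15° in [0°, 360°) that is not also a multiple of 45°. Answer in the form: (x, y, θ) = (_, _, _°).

The pose lattice has 27·16 = 432 candidates. Test each by forward raycasting.
  (3.5, 1.5, 165°): beam 4 = 2.5882 ≠ 1.9319 ✗
  (5.5, 2.5, 240°): beam 1 = 0.5176 ≠ 2.8868 ✗
  (1.5, 1.5, 30°): beam 1 = 0.5176 ≠ 2.8868 ✗
  …
  (3.5, 5.5, 345°): r_1=2.8868, r_2=1.5529, r_3=1.0000, r_4=1.9319, r_5=2.8868, r_6=1.5529, r_7=1.7321 — all match ✓
No second candidate reproduces the full scan.

(x, y, θ) = (3.5, 5.5, 345°)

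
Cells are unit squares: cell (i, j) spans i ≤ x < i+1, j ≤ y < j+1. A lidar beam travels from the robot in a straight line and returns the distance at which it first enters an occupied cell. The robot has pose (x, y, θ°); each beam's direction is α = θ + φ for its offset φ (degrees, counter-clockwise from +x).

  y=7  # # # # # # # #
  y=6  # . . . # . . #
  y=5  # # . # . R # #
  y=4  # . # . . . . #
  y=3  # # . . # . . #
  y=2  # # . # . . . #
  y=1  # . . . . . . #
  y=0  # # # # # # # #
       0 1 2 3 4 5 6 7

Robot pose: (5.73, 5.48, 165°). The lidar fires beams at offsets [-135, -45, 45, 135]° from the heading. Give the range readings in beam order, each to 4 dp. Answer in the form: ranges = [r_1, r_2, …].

beam 1: φ=-135°, α=30°
  d=(0.8660,0.5000)  start (5,5)  tX=0.3118 tY=1.0400  stride 1/|dx|=1.1547 1/|dy|=2.0000
    cross x-line → (6,5), t=0.3118 (wall)
  → r_1 = 0.3118
beam 2: φ=-45°, α=120°
  d=(-0.5000,0.8660)  start (5,5)  tX=1.4600 tY=0.6004  stride 1/|dx|=2.0000 1/|dy|=1.1547
    cross y-line → (5,6), t=0.6004
    cross x-line → (4,6), t=1.4600 (wall)
  → r_2 = 1.4600
beam 3: φ=45°, α=210°
  d=(-0.8660,-0.5000)  start (5,5)  tX=0.8429 tY=0.9600  stride 1/|dx|=1.1547 1/|dy|=2.0000
    cross x-line → (4,5), t=0.8429
    cross y-line → (4,4), t=0.9600
    cross x-line → (3,4), t=1.9976
    cross y-line → (3,3), t=2.9600
    cross x-line → (2,3), t=3.1523
    cross x-line → (1,3), t=4.3070 (wall)
  → r_3 = 4.3070
beam 4: φ=135°, α=300°
  d=(0.5000,-0.8660)  start (5,5)  tX=0.5400 tY=0.5543  stride 1/|dx|=2.0000 1/|dy|=1.1547
    cross x-line → (6,5), t=0.5400 (wall)
  → r_4 = 0.5400

ranges = [0.3118, 1.4600, 4.3070, 0.5400]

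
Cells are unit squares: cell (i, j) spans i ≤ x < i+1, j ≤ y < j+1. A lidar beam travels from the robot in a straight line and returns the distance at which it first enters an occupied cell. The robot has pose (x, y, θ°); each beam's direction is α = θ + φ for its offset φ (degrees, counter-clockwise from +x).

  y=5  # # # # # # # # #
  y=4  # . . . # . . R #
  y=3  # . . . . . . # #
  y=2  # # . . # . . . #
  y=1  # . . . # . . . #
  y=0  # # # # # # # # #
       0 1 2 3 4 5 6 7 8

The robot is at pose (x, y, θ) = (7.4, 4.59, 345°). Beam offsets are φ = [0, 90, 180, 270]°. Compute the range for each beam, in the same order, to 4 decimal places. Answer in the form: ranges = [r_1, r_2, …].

ranges = [0.6212, 0.4245, 1.5841, 0.6108]

beam 1: φ=0°, α=345°
  direction (0.9659, -0.2588); cell (7,4); t to first gridline: x 0.6212, y 2.2796 (then +1.0353 / +3.8637)
    (8,4) via x @ 0.6212  # hit
  → r_1 = 0.6212
beam 2: φ=90°, α=75°
  direction (0.2588, 0.9659); cell (7,4); t to first gridline: x 2.3182, y 0.4245 (then +3.8637 / +1.0353)
    (7,5) via y @ 0.4245  # hit
  → r_2 = 0.4245
beam 3: φ=180°, α=165°
  direction (-0.9659, 0.2588); cell (7,4); t to first gridline: x 0.4141, y 1.5841 (then +1.0353 / +3.8637)
    (6,4) via x @ 0.4141
    (5,4) via x @ 1.4494
    (5,5) via y @ 1.5841  # hit
  → r_3 = 1.5841
beam 4: φ=270°, α=255°
  direction (-0.2588, -0.9659); cell (7,4); t to first gridline: x 1.5455, y 0.6108 (then +3.8637 / +1.0353)
    (7,3) via y @ 0.6108  # hit
  → r_4 = 0.6108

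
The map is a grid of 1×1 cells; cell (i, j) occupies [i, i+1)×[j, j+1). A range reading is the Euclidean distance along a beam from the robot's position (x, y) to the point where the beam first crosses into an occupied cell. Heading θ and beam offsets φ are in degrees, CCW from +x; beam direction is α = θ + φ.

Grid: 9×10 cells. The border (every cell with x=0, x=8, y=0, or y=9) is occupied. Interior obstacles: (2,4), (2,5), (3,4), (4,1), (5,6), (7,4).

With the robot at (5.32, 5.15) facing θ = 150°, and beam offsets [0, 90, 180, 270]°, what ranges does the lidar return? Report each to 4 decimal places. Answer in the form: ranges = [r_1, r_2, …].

beam 1: φ=0°, α=150°
  d=(-0.8660,0.5000)  start (5,5)  tX=0.3695 tY=1.7000  stride 1/|dx|=1.1547 1/|dy|=2.0000
    cross x-line → (4,5), t=0.3695
    cross x-line → (3,5), t=1.5242
    cross y-line → (3,6), t=1.7000
    cross x-line → (2,6), t=2.6789
    cross y-line → (2,7), t=3.7000
    cross x-line → (1,7), t=3.8336
    cross x-line → (0,7), t=4.9883 (wall)
  → r_1 = 4.9883
beam 2: φ=90°, α=240°
  d=(-0.5000,-0.8660)  start (5,5)  tX=0.6400 tY=0.1732  stride 1/|dx|=2.0000 1/|dy|=1.1547
    cross y-line → (5,4), t=0.1732
    cross x-line → (4,4), t=0.6400
    cross y-line → (4,3), t=1.3279
    cross y-line → (4,2), t=2.4826
    cross x-line → (3,2), t=2.6400
    cross y-line → (3,1), t=3.6373
    cross x-line → (2,1), t=4.6400
    cross y-line → (2,0), t=4.7920 (wall)
  → r_2 = 4.7920
beam 3: φ=180°, α=330°
  d=(0.8660,-0.5000)  start (5,5)  tX=0.7852 tY=0.3000  stride 1/|dx|=1.1547 1/|dy|=2.0000
    cross y-line → (5,4), t=0.3000
    cross x-line → (6,4), t=0.7852
    cross x-line → (7,4), t=1.9399 (wall)
  → r_3 = 1.9399
beam 4: φ=270°, α=60°
  d=(0.5000,0.8660)  start (5,5)  tX=1.3600 tY=0.9815  stride 1/|dx|=2.0000 1/|dy|=1.1547
    cross y-line → (5,6), t=0.9815 (wall)
  → r_4 = 0.9815

ranges = [4.9883, 4.7920, 1.9399, 0.9815]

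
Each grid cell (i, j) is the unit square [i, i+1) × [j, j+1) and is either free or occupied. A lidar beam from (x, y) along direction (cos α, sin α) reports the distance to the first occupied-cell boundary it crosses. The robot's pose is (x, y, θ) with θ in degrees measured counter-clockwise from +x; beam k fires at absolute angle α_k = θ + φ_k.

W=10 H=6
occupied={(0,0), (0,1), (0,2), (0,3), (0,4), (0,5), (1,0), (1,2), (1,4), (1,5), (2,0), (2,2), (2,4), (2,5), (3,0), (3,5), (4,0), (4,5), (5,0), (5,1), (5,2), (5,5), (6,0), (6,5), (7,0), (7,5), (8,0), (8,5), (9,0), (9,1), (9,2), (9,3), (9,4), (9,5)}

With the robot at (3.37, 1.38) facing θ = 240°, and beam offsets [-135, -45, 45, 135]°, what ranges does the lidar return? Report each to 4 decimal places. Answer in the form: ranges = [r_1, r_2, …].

ranges = [1.4296, 1.4682, 0.3934, 1.6875]

beam 1: φ=-135°, α=105°
  d=(-0.2588,0.9659)  start (3,1)  tX=1.4296 tY=0.6419  stride 1/|dx|=3.8637 1/|dy|=1.0353
    cross y-line → (3,2), t=0.6419
    cross x-line → (2,2), t=1.4296 (wall)
  → r_1 = 1.4296
beam 2: φ=-45°, α=195°
  d=(-0.9659,-0.2588)  start (3,1)  tX=0.3831 tY=1.4682  stride 1/|dx|=1.0353 1/|dy|=3.8637
    cross x-line → (2,1), t=0.3831
    cross x-line → (1,1), t=1.4183
    cross y-line → (1,0), t=1.4682 (wall)
  → r_2 = 1.4682
beam 3: φ=45°, α=285°
  d=(0.2588,-0.9659)  start (3,1)  tX=2.4341 tY=0.3934  stride 1/|dx|=3.8637 1/|dy|=1.0353
    cross y-line → (3,0), t=0.3934 (wall)
  → r_3 = 0.3934
beam 4: φ=135°, α=15°
  d=(0.9659,0.2588)  start (3,1)  tX=0.6522 tY=2.3955  stride 1/|dx|=1.0353 1/|dy|=3.8637
    cross x-line → (4,1), t=0.6522
    cross x-line → (5,1), t=1.6875 (wall)
  → r_4 = 1.6875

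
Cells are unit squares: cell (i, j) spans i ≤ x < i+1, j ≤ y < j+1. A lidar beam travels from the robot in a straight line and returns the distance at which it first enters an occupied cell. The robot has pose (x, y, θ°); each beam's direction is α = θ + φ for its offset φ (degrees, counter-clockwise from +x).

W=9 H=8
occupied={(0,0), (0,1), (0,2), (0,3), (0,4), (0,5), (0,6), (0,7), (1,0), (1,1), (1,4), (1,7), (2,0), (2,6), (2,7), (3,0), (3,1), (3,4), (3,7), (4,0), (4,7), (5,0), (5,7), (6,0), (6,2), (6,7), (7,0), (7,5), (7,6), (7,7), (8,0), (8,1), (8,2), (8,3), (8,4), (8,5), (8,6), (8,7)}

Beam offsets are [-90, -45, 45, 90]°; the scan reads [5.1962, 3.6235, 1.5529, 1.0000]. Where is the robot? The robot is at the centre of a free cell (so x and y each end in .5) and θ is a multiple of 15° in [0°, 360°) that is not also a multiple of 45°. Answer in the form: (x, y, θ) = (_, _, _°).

(x, y, θ) = (3.5, 5.5, 60°)

Enumerate (i+0.5, j+0.5, θ) over the 34 free cells and 16 admissible headings. For each, cast all 4 beams and compare to the given ranges.
  (3.5, 2.5, 15°): beam 1 = 0.5176 ≠ 5.1962 ✗
  (1.5, 5.5, 30°): beam 1 = 0.5774 ≠ 5.1962 ✗
  (3.5, 5.5, 165°): beam 1 = 1.5529 ≠ 5.1962 ✗
  (7.5, 3.5, 120°): beam 1 = 0.5774 ≠ 5.1962 ✗
  (5.5, 2.5, 195°): beam 1 = 4.6587 ≠ 5.1962 ✗
  …
  (3.5, 5.5, 60°): r_1=5.1962, r_2=3.6235, r_3=1.5529, r_4=1.0000 — all match ✓
Unique over the lattice → pose = (3.5, 5.5, 60°).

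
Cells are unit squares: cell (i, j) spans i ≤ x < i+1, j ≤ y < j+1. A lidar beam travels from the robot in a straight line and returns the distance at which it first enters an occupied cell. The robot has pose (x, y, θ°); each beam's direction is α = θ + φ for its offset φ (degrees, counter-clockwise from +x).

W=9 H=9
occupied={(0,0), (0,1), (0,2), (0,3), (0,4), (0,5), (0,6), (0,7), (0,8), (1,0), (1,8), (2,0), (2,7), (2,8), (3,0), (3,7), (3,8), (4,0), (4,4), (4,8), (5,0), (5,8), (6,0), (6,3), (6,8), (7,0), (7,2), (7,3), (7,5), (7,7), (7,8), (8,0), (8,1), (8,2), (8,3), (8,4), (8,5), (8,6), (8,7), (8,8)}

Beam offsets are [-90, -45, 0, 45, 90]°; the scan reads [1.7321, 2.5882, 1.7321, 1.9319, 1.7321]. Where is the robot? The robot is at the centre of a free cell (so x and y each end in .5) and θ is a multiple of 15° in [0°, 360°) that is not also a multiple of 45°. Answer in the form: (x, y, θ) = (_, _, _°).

(x, y, θ) = (5.5, 6.5, 330°)

Enumerate (i+0.5, j+0.5, θ) over the 41 free cells and 16 admissible headings. For each, cast all 5 beams and compare to the given ranges.
  (2.5, 4.5, 15°): beam 1 = 3.6235 ≠ 1.7321 ✗
  (5.5, 1.5, 15°): beam 1 = 0.5176 ≠ 1.7321 ✗
  (1.5, 3.5, 255°): beam 1 = 0.5176 ≠ 1.7321 ✗
  (5.5, 3.5, 30°): beam 1 = 2.8868 ≠ 1.7321 ✗
  (6.5, 7.5, 330°): beam 1 = 3.0000 ≠ 1.7321 ✗
  …
  (5.5, 6.5, 330°): r_1=1.7321, r_2=2.5882, r_3=1.7321, r_4=1.9319, r_5=1.7321 — all match ✓
Unique over the lattice → pose = (5.5, 6.5, 330°).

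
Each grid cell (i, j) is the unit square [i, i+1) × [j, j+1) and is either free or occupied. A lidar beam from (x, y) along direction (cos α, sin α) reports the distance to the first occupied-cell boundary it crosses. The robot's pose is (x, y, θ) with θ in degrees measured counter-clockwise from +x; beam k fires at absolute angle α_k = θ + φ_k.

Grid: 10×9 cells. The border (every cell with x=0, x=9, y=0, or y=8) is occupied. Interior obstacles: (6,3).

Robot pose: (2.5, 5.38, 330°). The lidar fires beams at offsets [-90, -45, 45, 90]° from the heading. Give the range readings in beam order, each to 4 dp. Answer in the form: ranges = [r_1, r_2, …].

beam 1: φ=-90°, α=240°
  d=(-0.5000,-0.8660)  start (2,5)  tX=1.0000 tY=0.4388  stride 1/|dx|=2.0000 1/|dy|=1.1547
    cross y-line → (2,4), t=0.4388
    cross x-line → (1,4), t=1.0000
    cross y-line → (1,3), t=1.5935
    cross y-line → (1,2), t=2.7482
    cross x-line → (0,2), t=3.0000 (wall)
  → r_1 = 3.0000
beam 2: φ=-45°, α=285°
  d=(0.2588,-0.9659)  start (2,5)  tX=1.9319 tY=0.3934  stride 1/|dx|=3.8637 1/|dy|=1.0353
    cross y-line → (2,4), t=0.3934
    cross y-line → (2,3), t=1.4287
    cross x-line → (3,3), t=1.9319
    cross y-line → (3,2), t=2.4640
    cross y-line → (3,1), t=3.4992
    cross y-line → (3,0), t=4.5345 (wall)
  → r_2 = 4.5345
beam 3: φ=45°, α=15°
  d=(0.9659,0.2588)  start (2,5)  tX=0.5176 tY=2.3955  stride 1/|dx|=1.0353 1/|dy|=3.8637
    cross x-line → (3,5), t=0.5176
    cross x-line → (4,5), t=1.5529
    cross y-line → (4,6), t=2.3955
    cross x-line → (5,6), t=2.5882
    cross x-line → (6,6), t=3.6235
    cross x-line → (7,6), t=4.6587
    cross x-line → (8,6), t=5.6940
    cross y-line → (8,7), t=6.2592
    cross x-line → (9,7), t=6.7293 (wall)
  → r_3 = 6.7293
beam 4: φ=90°, α=60°
  d=(0.5000,0.8660)  start (2,5)  tX=1.0000 tY=0.7159  stride 1/|dx|=2.0000 1/|dy|=1.1547
    cross y-line → (2,6), t=0.7159
    cross x-line → (3,6), t=1.0000
    cross y-line → (3,7), t=1.8706
    cross x-line → (4,7), t=3.0000
    cross y-line → (4,8), t=3.0253 (wall)
  → r_4 = 3.0253

ranges = [3.0000, 4.5345, 6.7293, 3.0253]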